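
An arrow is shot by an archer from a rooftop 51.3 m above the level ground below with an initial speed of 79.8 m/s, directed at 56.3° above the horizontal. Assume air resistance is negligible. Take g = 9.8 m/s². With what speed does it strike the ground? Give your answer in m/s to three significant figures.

85.9 m/s

Resolve: vₓ = 79.80 cos 56.3° = 44.28 m/s and v_y0 = 79.80 sin 56.3° = 66.39 m/s.
Vertical motion (up positive, ground at y = 0): 4.900 t² − (66.39) t − 51.3 = 0, so t = (66.39 + √(66.39² + 2·9.80·51.3)) / 9.80 = (66.39 + 73.57) / 9.80 = 14.28 s.
Vertical velocity at impact: v_y = v_y0 − g t = 66.39 − 9.80 × 14.28 = −73.57 m/s.
Speed: |v| = √(vₓ² + v_y²) = √(44.28² + 73.57²) = 85.87 m/s.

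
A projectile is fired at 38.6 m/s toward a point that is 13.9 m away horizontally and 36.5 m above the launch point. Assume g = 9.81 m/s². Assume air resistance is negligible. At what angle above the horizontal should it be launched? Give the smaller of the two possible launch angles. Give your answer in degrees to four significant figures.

Trajectory: y = x tanθ − g x² (1 + tan²θ)/(2v₀²). With x = 13.9, y = 36.5, v₀ = 38.6, g = 9.81:
0.6361 tan²θ − 13.9 tanθ + (37.14) = 0.
tanθ = [13.9 ± √(13.9² − 4 × 0.6361 × (37.14))] / (2 × 0.6361) = (13.9 ± 9.936) / 1.272, giving tanθ = 3.116 or 18.74.
θ = 72.21° or 86.95°; the smaller is 72.21°.

72.21°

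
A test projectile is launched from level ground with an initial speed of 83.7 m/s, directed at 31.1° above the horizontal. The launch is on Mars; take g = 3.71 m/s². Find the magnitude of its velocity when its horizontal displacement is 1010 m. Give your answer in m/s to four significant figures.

72.24 m/s

Components: vₓ = 83.70 cos 31.1° = 71.67 m/s, v_y0 = 83.70 sin 31.1° = 43.23 m/s.
At x = 1010 m, t = x/vₓ = 1010/71.67 = 14.09 s.
Vertical velocity there: v_y = v_y0 − g t = 43.23 − 3.71 × 14.09 = −9.049 m/s.
Speed: √(vₓ² + v_y²) = √(71.67² + 9.049²) = 72.24 m/s.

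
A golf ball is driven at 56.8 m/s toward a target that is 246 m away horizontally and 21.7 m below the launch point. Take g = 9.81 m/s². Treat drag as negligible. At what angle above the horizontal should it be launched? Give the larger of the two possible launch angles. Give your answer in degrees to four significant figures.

66.93°

Trajectory: y = x tanθ − g x² (1 + tan²θ)/(2v₀²). With x = 246, y = −21.7, v₀ = 56.8, g = 9.81:
92.01 tan²θ − 246 tanθ + (70.31) = 0.
tanθ = [246 ± √(246² − 4 × 92.01 × (70.31))] / (2 × 92.01) = (246 ± 186.1) / 184.0, giving tanθ = 0.3254 or 2.348.
θ = 18.02° or 66.93°; the larger is 66.93°.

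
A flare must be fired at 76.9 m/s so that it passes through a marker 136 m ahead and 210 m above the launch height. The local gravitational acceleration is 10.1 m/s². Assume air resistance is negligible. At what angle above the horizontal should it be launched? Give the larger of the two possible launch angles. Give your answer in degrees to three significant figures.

81.1°

Trajectory: y = x tanθ − g x² (1 + tan²θ)/(2v₀²). With x = 136, y = 210, v₀ = 76.9, g = 10.1:
15.79 tan²θ − 136 tanθ + (225.8) = 0.
tanθ = [136 ± √(136² − 4 × 15.79 × (225.8))] / (2 × 15.79) = (136 ± 65.04) / 31.59, giving tanθ = 2.246 or 6.364.
θ = 66.00° or 81.07°; the larger is 81.07°.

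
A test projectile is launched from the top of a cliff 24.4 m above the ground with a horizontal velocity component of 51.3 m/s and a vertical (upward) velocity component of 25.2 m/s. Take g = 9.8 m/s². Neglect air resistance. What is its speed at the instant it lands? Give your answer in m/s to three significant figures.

Vertical motion (up positive, ground at y = 0): 4.900 t² − (25.20) t − 24.4 = 0, so t = (25.20 + √(25.20² + 2·9.80·24.4)) / 9.80 = (25.20 + 33.37) / 9.80 = 5.976 s.
Vertical velocity at impact: v_y = v_y0 − g t = 25.20 − 9.80 × 5.976 = −33.37 m/s.
Speed: |v| = √(vₓ² + v_y²) = √(51.30² + 33.37²) = 61.20 m/s.

61.2 m/s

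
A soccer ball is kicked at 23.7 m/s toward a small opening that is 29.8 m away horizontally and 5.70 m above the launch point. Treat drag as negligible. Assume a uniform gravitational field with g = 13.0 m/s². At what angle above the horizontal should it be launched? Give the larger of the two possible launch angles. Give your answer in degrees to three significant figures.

Trajectory: y = x tanθ − g x² (1 + tan²θ)/(2v₀²). With x = 29.8, y = 5.70, v₀ = 23.7, g = 13.0:
10.28 tan²θ − 29.8 tanθ + (15.98) = 0.
tanθ = [29.8 ± √(29.8² − 4 × 10.28 × (15.98))] / (2 × 10.28) = (29.8 ± 15.21) / 20.55, giving tanθ = 0.7099 or 2.190.
θ = 35.37° or 65.46°; the larger is 65.46°.

65.5°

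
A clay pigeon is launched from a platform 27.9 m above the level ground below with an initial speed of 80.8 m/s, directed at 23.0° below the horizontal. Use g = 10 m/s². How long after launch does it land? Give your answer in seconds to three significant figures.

0.786 s

Horizontal component vₓ = 80.80 cos 23.0° = 74.38 m/s; vertical v_y0 = −31.57 m/s (downward).
Vertical motion (up positive, ground at y = 0): 5.000 t² − (−31.57) t − 27.9 = 0, so t = (−31.57 + √(31.57² + 2·10.0·27.9)) / 10.0 = (−31.57 + 39.43) / 10.0 = 0.7859 s.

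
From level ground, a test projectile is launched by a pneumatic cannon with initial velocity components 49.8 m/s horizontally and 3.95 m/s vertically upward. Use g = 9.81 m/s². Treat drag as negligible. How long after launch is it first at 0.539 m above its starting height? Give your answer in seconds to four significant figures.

0.1741 s

Set y = v_y0 t − ½ g t² = 0.539: 4.905 t² − 3.950 t + 0.539 = 0.
Quadratic formula: t = (3.950 ± √5.0273) / 9.81 = (3.950 ± 2.242) / 9.81 → t = 0.1741 s or 0.6312 s.
The first (ascending) time is 0.1741 s.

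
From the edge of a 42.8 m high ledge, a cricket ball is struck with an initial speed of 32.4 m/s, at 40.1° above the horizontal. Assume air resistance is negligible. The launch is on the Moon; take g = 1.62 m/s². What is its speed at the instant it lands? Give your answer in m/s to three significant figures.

34.5 m/s

Horizontal component vₓ = 32.40 cos 40.1° = 24.78 m/s; vertical v_y0 = 32.40 sin 40.1° = 20.87 m/s.
Vertical motion (up positive, ground at y = 0): 0.8100 t² − (20.87) t − 42.8 = 0, so t = (20.87 + √(20.87² + 2·1.62·42.8)) / 1.62 = (20.87 + 23.96) / 1.62 = 27.67 s.
Vertical velocity at impact: v_y = v_y0 − g t = 20.87 − 1.62 × 27.67 = −23.96 m/s.
Speed: |v| = √(vₓ² + v_y²) = √(24.78² + 23.96²) = 34.47 m/s.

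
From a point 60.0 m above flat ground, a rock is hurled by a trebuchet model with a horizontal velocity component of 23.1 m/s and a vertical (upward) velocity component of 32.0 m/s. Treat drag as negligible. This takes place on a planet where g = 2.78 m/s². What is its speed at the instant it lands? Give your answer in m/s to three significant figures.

With up positive and y = 0 at the ground: y(t) = 60.0 + (32.00) t − 1.390 t². Setting y = 0 and taking the positive root: t = [32.00 + √(32.00² + 2·2.78·60.0)] / 2.78 = (32.00 + 36.85) / 2.78 = 24.76 s.
Vertical velocity at impact: v_y = v_y0 − g t = 32.00 − 2.78 × 24.76 = −36.85 m/s.
Speed: |v| = √(vₓ² + v_y²) = √(23.10² + 36.85²) = 43.49 m/s.

43.5 m/s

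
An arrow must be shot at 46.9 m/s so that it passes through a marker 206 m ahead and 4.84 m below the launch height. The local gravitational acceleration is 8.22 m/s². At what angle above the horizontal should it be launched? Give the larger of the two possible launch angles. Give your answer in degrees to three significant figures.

65.2°

Trajectory: y = x tanθ − g x² (1 + tan²θ)/(2v₀²). With x = 206, y = −4.84, v₀ = 46.9, g = 8.22:
79.29 tan²θ − 206 tanθ + (74.45) = 0.
tanθ = [206 ± √(206² − 4 × 79.29 × (74.45))] / (2 × 79.29) = (206 ± 137.2) / 158.6, giving tanθ = 0.4339 or 2.164.
θ = 23.46° or 65.20°; the larger is 65.20°.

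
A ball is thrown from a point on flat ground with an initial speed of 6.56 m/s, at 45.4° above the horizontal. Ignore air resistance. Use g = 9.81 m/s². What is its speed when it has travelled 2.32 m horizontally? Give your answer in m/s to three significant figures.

4.61 m/s

Components: vₓ = 6.560 cos 45.4° = 4.606 m/s, v_y0 = 6.560 sin 45.4° = 4.671 m/s.
At x = 2.32 m, t = x/vₓ = 2.32/4.606 = 0.5037 s.
Vertical velocity there: v_y = v_y0 − g t = 4.671 − 9.81 × 0.5037 = −0.2702 m/s.
Speed: √(vₓ² + v_y²) = √(4.606² + 0.2702²) = 4.614 m/s.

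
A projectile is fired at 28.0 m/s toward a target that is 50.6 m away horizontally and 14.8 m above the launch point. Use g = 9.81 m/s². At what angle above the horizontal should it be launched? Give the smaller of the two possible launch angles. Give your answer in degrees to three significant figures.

39.5°

Trajectory: y = x tanθ − g x² (1 + tan²θ)/(2v₀²). With x = 50.6, y = 14.8, v₀ = 28.0, g = 9.81:
16.02 tan²θ − 50.6 tanθ + (30.82) = 0.
tanθ = [50.6 ± √(50.6² − 4 × 16.02 × (30.82))] / (2 × 16.02) = (50.6 ± 24.20) / 32.04, giving tanθ = 0.8240 or 2.335.
θ = 39.49° or 66.81°; the smaller is 39.49°.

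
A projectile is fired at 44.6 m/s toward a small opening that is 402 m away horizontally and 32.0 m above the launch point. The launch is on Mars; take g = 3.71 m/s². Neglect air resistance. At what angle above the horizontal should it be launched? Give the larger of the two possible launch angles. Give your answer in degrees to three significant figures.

64.4°

Trajectory: y = x tanθ − g x² (1 + tan²θ)/(2v₀²). With x = 402, y = 32.0, v₀ = 44.6, g = 3.71:
150.7 tan²θ − 402 tanθ + (182.7) = 0.
tanθ = [402 ± √(402² − 4 × 150.7 × (182.7))] / (2 × 150.7) = (402 ± 226.9) / 301.4, giving tanθ = 0.5811 or 2.086.
θ = 30.16° or 64.39°; the larger is 64.39°.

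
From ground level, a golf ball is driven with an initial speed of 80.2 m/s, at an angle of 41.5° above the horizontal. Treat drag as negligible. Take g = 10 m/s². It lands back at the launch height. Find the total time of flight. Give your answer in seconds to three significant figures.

Components: vₓ = 80.20 cos 41.5° = 60.07 m/s, v_y0 = 80.20 sin 41.5° = 53.14 m/s.
Time of flight on level ground: T = 2 v_y0 / g = 2 × 53.14 / 10.0 = 10.63 s.

10.6 s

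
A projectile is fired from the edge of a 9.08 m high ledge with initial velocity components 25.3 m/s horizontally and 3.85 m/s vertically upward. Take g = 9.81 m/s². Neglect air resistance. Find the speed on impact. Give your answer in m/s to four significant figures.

With up positive and y = 0 at the ground: y(t) = 9.08 + (3.850) t − 4.905 t². Setting y = 0 and taking the positive root: t = [3.850 + √(3.850² + 2·9.81·9.08)] / 9.81 = (3.850 + 13.89) / 9.81 = 1.809 s.
Vertical velocity at impact: v_y = v_y0 − g t = 3.850 − 9.81 × 1.809 = −13.89 m/s.
Speed: |v| = √(vₓ² + v_y²) = √(25.30² + 13.89²) = 28.86 m/s.

28.86 m/s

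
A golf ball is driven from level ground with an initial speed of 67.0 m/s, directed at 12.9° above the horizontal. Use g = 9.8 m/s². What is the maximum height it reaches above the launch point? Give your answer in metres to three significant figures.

Resolve: vₓ = 67.00 cos 12.9° = 65.31 m/s and v_y0 = 67.00 sin 12.9° = 14.96 m/s.
Peak height H = v_y0² / (2g) = 223.73 / 19.60 = 11.42 m.

11.4 m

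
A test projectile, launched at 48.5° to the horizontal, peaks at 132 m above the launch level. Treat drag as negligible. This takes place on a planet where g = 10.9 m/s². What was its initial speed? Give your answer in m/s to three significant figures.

71.6 m/s

At the peak v_y = 0, so v_y0 = √(2gH) = √(2 × 10.9 × 132) = 53.64 m/s.
v_y0 = v₀ sin θ ⇒ v₀ = 53.64 / sin 48.5° = 71.62 m/s.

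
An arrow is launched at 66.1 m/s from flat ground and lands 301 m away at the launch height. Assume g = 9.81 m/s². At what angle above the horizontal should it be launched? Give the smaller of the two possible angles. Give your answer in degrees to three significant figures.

21.3°

Level-ground range R = v₀² sin(2θ)/g ⇒ sin(2θ) = gR/v₀² = 9.81 × 301 / 66.1² = 0.6758.
2θ = 42.52° or 180° − 42.52° = 137.5°, so θ = 21.26° or 68.74°.
The smaller angle is 21.26°.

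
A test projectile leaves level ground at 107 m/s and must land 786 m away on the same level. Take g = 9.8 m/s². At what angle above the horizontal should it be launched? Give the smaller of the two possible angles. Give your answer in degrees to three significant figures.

21.1°

From R = (v₀²/g) sin 2θ: sin 2θ = 9.80 × 786 / 11449 = 0.6728.
2θ = 42.28° or 180° − 42.28° = 137.7°, so θ = 21.14° or 68.86°.
The smaller angle is 21.14°.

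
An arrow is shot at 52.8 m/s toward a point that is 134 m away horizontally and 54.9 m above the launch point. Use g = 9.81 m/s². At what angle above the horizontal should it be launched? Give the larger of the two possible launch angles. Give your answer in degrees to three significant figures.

Trajectory: y = x tanθ − g x² (1 + tan²θ)/(2v₀²). With x = 134, y = 54.9, v₀ = 52.8, g = 9.81:
31.59 tan²θ − 134 tanθ + (86.49) = 0.
tanθ = [134 ± √(134² − 4 × 31.59 × (86.49))] / (2 × 31.59) = (134 ± 83.82) / 63.18, giving tanθ = 0.7942 or 3.447.
θ = 38.46° or 73.82°; the larger is 73.82°.

73.8°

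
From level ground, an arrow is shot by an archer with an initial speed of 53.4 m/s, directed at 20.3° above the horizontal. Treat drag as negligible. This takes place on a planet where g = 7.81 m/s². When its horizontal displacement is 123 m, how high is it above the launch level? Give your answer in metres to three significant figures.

Components: vₓ = 53.40 cos 20.3° = 50.08 m/s, v_y0 = 53.40 sin 20.3° = 18.53 m/s.
x = vₓ t ⇒ t = 123/50.08 = 2.456 s.
Height: y = v_y0 t − ½ g t² = 18.53 × 2.456 − 3.905 × 2.456² = 45.50 − 23.55 = 21.95 m.

21.9 m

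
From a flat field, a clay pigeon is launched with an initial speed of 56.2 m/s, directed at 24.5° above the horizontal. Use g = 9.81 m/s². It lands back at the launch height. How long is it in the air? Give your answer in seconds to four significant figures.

4.751 s

Components: vₓ = 56.20 cos 24.5° = 51.14 m/s, v_y0 = 56.20 sin 24.5° = 23.31 m/s.
Time of flight on level ground: T = 2 v_y0 / g = 2 × 23.31 / 9.81 = 4.751 s.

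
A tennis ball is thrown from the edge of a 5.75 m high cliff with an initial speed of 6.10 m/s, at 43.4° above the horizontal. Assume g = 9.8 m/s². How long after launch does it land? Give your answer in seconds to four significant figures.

1.592 s

Horizontal component vₓ = 6.100 cos 43.4° = 4.432 m/s; vertical v_y0 = 6.100 sin 43.4° = 4.191 m/s.
Vertical motion (up positive, ground at y = 0): 4.900 t² − (4.191) t − 5.75 = 0, so t = (4.191 + √(4.191² + 2·9.80·5.75)) / 9.80 = (4.191 + 11.41) / 9.80 = 1.592 s.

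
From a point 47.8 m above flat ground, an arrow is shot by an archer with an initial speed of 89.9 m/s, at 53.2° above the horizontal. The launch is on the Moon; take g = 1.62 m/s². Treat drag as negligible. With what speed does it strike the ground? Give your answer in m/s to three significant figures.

Resolve: vₓ = 89.90 cos 53.2° = 53.85 m/s and v_y0 = 89.90 sin 53.2° = 71.99 m/s.
With up positive and y = 0 at the ground: y(t) = 47.8 + (71.99) t − 0.8100 t². Setting y = 0 and taking the positive root: t = [71.99 + √(71.99² + 2·1.62·47.8)] / 1.62 = (71.99 + 73.05) / 1.62 = 89.53 s.
Vertical velocity at impact: v_y = v_y0 − g t = 71.99 − 1.62 × 89.53 = −73.05 m/s.
Speed: |v| = √(vₓ² + v_y²) = √(53.85² + 73.05²) = 90.76 m/s.

90.8 m/s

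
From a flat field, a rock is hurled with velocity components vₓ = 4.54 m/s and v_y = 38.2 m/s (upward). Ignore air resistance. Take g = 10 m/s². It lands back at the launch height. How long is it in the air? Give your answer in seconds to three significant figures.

It returns to y = 0 when t = 2 v_y0 / g = 2(38.20)/10.0 = 7.640 s.

7.64 s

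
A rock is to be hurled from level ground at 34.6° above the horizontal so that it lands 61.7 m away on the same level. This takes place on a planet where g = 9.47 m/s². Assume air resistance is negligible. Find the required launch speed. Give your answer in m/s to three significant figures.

Level-ground range: R = v₀² sin(2θ)/g, so v₀ = √(gR / sin 2θ).
v₀ = √(9.47 × 61.7 / sin 69.20°) = √(584.3 / 0.9348) = √625.04 = 25.00 m/s.

25.0 m/s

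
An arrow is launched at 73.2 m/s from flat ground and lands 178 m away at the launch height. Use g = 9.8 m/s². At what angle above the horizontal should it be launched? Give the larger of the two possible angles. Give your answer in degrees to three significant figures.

80.5°

From R = (v₀²/g) sin 2θ: sin 2θ = 9.80 × 178 / 5358.2 = 0.3256.
2θ = 19.00° or 180° − 19.00° = 161.0°, so θ = 9.500° or 80.50°.
The larger angle is 80.50°.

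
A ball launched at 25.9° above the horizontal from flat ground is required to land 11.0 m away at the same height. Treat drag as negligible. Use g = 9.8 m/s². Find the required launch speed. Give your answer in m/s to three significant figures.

11.7 m/s

On level ground R = v₀² sin 2θ / g ⇒ v₀ = √(gR / sin 2θ).
v₀ = √(9.80 × 11.0 / sin 51.80°) = √(107.8 / 0.7859) = √137.18 = 11.71 m/s.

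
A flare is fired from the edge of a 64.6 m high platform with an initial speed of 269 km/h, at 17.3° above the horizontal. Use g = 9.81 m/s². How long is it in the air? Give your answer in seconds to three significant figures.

Convert: 269 km/h = 269/3.6 = 74.72 m/s.
Horizontal component vₓ = 74.72 cos 17.3° = 71.34 m/s; vertical v_y0 = 74.72 sin 17.3° = 22.22 m/s.
With up positive and y = 0 at the ground: y(t) = 64.6 + (22.22) t − 4.905 t². Setting y = 0 and taking the positive root: t = [22.22 + √(22.22² + 2·9.81·64.6)] / 9.81 = (22.22 + 41.97) / 9.81 = 6.543 s.

6.54 s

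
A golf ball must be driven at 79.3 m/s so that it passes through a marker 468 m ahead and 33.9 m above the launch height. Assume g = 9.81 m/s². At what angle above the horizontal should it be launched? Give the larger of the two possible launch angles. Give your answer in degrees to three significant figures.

Trajectory: y = x tanθ − g x² (1 + tan²θ)/(2v₀²). With x = 468, y = 33.9, v₀ = 79.3, g = 9.81:
170.8 tan²θ − 468 tanθ + (204.7) = 0.
tanθ = [468 ± √(468² − 4 × 170.8 × (204.7))] / (2 × 170.8) = (468 ± 281.3) / 341.7, giving tanθ = 0.5465 or 2.193.
θ = 28.66° or 65.49°; the larger is 65.49°.

65.5°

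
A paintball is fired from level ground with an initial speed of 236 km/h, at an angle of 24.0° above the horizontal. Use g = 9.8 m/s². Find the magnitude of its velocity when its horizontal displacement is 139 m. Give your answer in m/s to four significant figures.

60.02 m/s

Convert: 236 km/h = 236/3.6 = 65.56 m/s.
Horizontal component vₓ = 65.56 cos 24.0° = 59.89 m/s; vertical v_y0 = 65.56 sin 24.0° = 26.66 m/s.
Time to reach x = 139 m: t = x/vₓ = 139/59.89 = 2.321 s.
Vertical velocity there: v_y = v_y0 − g t = 26.66 − 9.80 × 2.321 = 3.918 m/s.
Speed: √(vₓ² + v_y²) = √(59.89² + 3.918²) = 60.02 m/s.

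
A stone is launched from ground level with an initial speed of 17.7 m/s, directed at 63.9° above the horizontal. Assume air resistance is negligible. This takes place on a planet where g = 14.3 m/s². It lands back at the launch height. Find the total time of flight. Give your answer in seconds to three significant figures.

2.22 s

vₓ = 17.70 cos 63.9° = 7.787 m/s; v_y0 = 17.70 sin 63.9° = 15.90 m/s.
It returns to y = 0 when t = 2 v_y0 / g = 2(15.90)/14.3 = 2.223 s.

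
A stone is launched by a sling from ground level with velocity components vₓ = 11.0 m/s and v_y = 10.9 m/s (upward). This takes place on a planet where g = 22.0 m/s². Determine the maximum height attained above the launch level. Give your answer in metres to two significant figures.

Peak height H = v_y0² / (2g) = 118.81 / 44.00 = 2.700 m.

2.7 m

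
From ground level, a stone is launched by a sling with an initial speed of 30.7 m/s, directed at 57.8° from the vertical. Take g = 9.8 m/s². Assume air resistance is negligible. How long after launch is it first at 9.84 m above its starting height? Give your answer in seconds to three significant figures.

Horizontal component vₓ = 30.70 sin 57.8° = 25.98 m/s; vertical v_y0 = 30.70 cos 57.8° = 16.36 m/s.
Height y(t) = 16.36 t − 4.900 t² = 9.84 gives 4.900 t² − 16.36 t + 9.84 = 0.
Quadratic formula: t = (16.36 ± √74.763) / 9.80 = (16.36 ± 8.647) / 9.80 → t = 0.7870 s or 2.552 s.
The first (ascending) time is 0.7870 s.

0.787 s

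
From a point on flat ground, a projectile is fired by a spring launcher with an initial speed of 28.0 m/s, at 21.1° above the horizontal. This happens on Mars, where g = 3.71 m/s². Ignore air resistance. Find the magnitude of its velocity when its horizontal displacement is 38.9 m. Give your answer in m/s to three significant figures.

26.5 m/s

vₓ = 28.00 cos 21.1° = 26.12 m/s; v_y0 = 28.00 sin 21.1° = 10.08 m/s.
At x = 38.9 m, t = x/vₓ = 38.9/26.12 = 1.489 s.
Vertical velocity there: v_y = v_y0 − g t = 10.08 − 3.71 × 1.489 = 4.555 m/s.
Speed: √(vₓ² + v_y²) = √(26.12² + 4.555²) = 26.52 m/s.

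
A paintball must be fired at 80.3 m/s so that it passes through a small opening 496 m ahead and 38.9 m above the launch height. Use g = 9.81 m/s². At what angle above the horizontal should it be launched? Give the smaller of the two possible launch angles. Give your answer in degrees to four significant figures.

30.32°

Trajectory: y = x tanθ − g x² (1 + tan²θ)/(2v₀²). With x = 496, y = 38.9, v₀ = 80.3, g = 9.81:
187.1 tan²θ − 496 tanθ + (226.0) = 0.
tanθ = [496 ± √(496² − 4 × 187.1 × (226.0))] / (2 × 187.1) = (496 ± 277.1) / 374.3, giving tanθ = 0.5847 or 2.066.
θ = 30.32° or 64.17°; the smaller is 30.32°.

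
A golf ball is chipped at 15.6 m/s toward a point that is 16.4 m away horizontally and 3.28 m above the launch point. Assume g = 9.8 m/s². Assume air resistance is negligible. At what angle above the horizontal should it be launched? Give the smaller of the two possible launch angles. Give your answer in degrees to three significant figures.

34.4°

Trajectory: y = x tanθ − g x² (1 + tan²θ)/(2v₀²). With x = 16.4, y = 3.28, v₀ = 15.6, g = 9.80:
5.415 tan²θ − 16.4 tanθ + (8.695) = 0.
tanθ = [16.4 ± √(16.4² − 4 × 5.415 × (8.695))] / (2 × 5.415) = (16.4 ± 8.978) / 10.83, giving tanθ = 0.6853 or 2.343.
θ = 34.42° or 66.89°; the smaller is 34.42°.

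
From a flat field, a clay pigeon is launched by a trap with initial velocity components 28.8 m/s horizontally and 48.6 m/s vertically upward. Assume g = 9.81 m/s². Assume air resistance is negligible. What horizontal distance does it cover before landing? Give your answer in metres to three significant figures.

285 m

Time aloft: T = 2 v_y0 / g = 2 × 48.60 / 9.81 = 9.908 s.
Range: R = vₓ T = 28.80 × 9.908 = 285.4 m.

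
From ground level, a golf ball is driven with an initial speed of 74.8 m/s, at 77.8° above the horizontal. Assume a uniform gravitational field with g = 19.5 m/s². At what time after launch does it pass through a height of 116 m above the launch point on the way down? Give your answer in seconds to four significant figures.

5.219 s

Components: vₓ = 74.80 cos 77.8° = 15.81 m/s, v_y0 = 74.80 sin 77.8° = 73.11 m/s.
Set y = v_y0 t − ½ g t² = 116: 9.750 t² − 73.11 t + 116 = 0.
Quadratic formula: t = (73.11 ± √821.18) / 19.5 = (73.11 ± 28.66) / 19.5 → t = 2.280 s or 5.219 s.
The descending-branch root is 5.219 s.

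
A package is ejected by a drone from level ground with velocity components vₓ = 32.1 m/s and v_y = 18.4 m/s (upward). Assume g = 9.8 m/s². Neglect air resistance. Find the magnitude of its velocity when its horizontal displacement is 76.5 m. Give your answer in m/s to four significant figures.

At x = 76.5 m, t = x/vₓ = 76.5/32.10 = 2.383 s.
Vertical velocity there: v_y = v_y0 − g t = 18.40 − 9.80 × 2.383 = −4.955 m/s.
Speed: √(vₓ² + v_y²) = √(32.10² + 4.955²) = 32.48 m/s.

32.48 m/s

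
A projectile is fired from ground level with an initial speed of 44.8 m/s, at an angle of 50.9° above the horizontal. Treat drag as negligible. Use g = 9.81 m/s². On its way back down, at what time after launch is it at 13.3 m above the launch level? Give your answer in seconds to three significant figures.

Components: vₓ = 44.80 cos 50.9° = 28.25 m/s, v_y0 = 44.80 sin 50.9° = 34.77 m/s.
Height y(t) = 34.77 t − 4.905 t² = 13.3 gives 4.905 t² − 34.77 t + 13.3 = 0.
Quadratic formula: t = (34.77 ± √947.79) / 9.81 = (34.77 ± 30.79) / 9.81 → t = 0.4058 s or 6.682 s.
The descending-branch root is 6.682 s.

6.68 s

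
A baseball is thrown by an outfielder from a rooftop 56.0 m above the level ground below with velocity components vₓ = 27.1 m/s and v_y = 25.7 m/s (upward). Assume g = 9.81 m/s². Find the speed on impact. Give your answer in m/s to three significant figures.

49.9 m/s

Vertical motion (up positive, ground at y = 0): 4.905 t² − (25.70) t − 56.0 = 0, so t = (25.70 + √(25.70² + 2·9.81·56.0)) / 9.81 = (25.70 + 41.94) / 9.81 = 6.895 s.
Vertical velocity at impact: v_y = v_y0 − g t = 25.70 − 9.81 × 6.895 = −41.94 m/s.
Speed: |v| = √(vₓ² + v_y²) = √(27.10² + 41.94²) = 49.94 m/s.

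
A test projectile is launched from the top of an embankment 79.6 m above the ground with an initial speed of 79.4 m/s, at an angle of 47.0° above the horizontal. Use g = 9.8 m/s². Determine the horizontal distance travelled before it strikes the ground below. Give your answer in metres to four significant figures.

708.9 m

Resolve: vₓ = 79.40 cos 47.0° = 54.15 m/s and v_y0 = 79.40 sin 47.0° = 58.07 m/s.
The projectile lands when y = 79.6 + (58.07) t − ½·9.80·t² = 0. Positive root: t = (58.07 + √(58.07² + 2·9.80·79.6)) / 9.80 = (58.07 + 70.23) / 9.80 = 13.09 s.
Horizontal distance: R = vₓ t = 54.15 × 13.09 = 708.9 m.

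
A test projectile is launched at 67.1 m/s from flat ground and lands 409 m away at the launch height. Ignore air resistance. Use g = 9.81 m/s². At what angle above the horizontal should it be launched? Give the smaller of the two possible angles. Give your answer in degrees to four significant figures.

Level-ground range R = v₀² sin(2θ)/g ⇒ sin(2θ) = gR/v₀² = 9.81 × 409 / 67.1² = 0.8911.
2θ = 63.02° or 180° − 63.02° = 117.0°, so θ = 31.51° or 58.49°.
The smaller angle is 31.51°.

31.51°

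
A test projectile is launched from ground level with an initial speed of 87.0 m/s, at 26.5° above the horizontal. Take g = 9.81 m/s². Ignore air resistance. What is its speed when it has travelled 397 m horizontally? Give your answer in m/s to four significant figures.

78.66 m/s

vₓ = 87.00 cos 26.5° = 77.86 m/s; v_y0 = 87.00 sin 26.5° = 38.82 m/s.
At x = 397 m, t = x/vₓ = 397/77.86 = 5.099 s.
Vertical velocity there: v_y = v_y0 − g t = 38.82 − 9.81 × 5.099 = −11.20 m/s.
Speed: √(vₓ² + v_y²) = √(77.86² + 11.20²) = 78.66 m/s.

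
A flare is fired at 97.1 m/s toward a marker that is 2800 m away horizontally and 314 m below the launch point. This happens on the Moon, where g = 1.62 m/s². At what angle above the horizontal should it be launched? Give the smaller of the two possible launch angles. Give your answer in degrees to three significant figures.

7.56°

Trajectory: y = x tanθ − g x² (1 + tan²θ)/(2v₀²). With x = 2800, y = −314, v₀ = 97.1, g = 1.62:
673.5 tan²θ − 2800 tanθ + (359.5) = 0.
tanθ = [2800 ± √(2800² − 4 × 673.5 × (359.5))] / (2 × 673.5) = (2800 ± 2621) / 1347, giving tanθ = 0.1326 or 4.025.
θ = 7.556° or 76.05°; the smaller is 7.556°.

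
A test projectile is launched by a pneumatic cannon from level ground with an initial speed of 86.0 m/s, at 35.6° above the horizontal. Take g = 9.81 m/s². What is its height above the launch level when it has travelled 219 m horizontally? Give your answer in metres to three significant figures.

Horizontal component vₓ = 86.00 cos 35.6° = 69.93 m/s; vertical v_y0 = 86.00 sin 35.6° = 50.06 m/s.
x = vₓ t ⇒ t = 219/69.93 = 3.132 s.
Height: y = v_y0 t − ½ g t² = 50.06 × 3.132 − 4.905 × 3.132² = 156.8 − 48.11 = 108.7 m.

109 m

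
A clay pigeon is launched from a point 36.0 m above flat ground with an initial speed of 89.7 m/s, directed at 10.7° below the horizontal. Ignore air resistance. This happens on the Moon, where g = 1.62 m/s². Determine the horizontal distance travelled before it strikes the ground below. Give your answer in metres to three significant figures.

Components: vₓ = 89.70 cos 10.7° = 88.14 m/s, v_y0 = −16.65 m/s (downward).
The projectile lands when y = 36.0 + (−16.65) t − ½·1.62·t² = 0. Positive root: t = (−16.65 + √(16.65² + 2·1.62·36.0)) / 1.62 = (−16.65 + 19.85) / 1.62 = 1.972 s.
Horizontal distance: R = vₓ t = 88.14 × 1.972 = 173.8 m.

174 m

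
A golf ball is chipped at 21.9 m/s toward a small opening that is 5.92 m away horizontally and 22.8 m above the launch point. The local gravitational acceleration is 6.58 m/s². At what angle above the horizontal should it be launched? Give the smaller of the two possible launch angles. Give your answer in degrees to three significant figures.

Trajectory: y = x tanθ − g x² (1 + tan²θ)/(2v₀²). With x = 5.92, y = 22.8, v₀ = 21.9, g = 6.58:
0.2404 tan²θ − 5.92 tanθ + (23.04) = 0.
tanθ = [5.92 ± √(5.92² − 4 × 0.2404 × (23.04))] / (2 × 0.2404) = (5.92 ± 3.590) / 0.4808, giving tanθ = 4.845 or 19.78.
θ = 78.34° or 87.11°; the smaller is 78.34°.

78.3°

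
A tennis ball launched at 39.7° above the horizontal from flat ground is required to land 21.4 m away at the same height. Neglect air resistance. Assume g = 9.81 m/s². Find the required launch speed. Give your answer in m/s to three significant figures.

Level-ground range: R = v₀² sin(2θ)/g, so v₀ = √(gR / sin 2θ).
v₀ = √(9.81 × 21.4 / sin 79.40°) = √(209.9 / 0.9829) = √213.58 = 14.61 m/s.

14.6 m/s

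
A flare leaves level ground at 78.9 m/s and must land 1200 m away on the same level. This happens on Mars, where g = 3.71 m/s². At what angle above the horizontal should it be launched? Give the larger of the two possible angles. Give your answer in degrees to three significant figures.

From R = (v₀²/g) sin 2θ: sin 2θ = 3.71 × 1200 / 6225.2 = 0.7152.
2θ = 45.66° or 180° − 45.66° = 134.3°, so θ = 22.83° or 67.17°.
The larger angle is 67.17°.

67.2°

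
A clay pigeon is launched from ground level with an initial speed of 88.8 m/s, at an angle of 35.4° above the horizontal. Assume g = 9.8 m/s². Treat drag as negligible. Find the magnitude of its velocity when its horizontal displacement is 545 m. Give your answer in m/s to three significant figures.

Horizontal component vₓ = 88.80 cos 35.4° = 72.38 m/s; vertical v_y0 = 88.80 sin 35.4° = 51.44 m/s.
At x = 545 m, t = x/vₓ = 545/72.38 = 7.529 s.
Vertical velocity there: v_y = v_y0 − g t = 51.44 − 9.80 × 7.529 = −22.35 m/s.
Speed: √(vₓ² + v_y²) = √(72.38² + 22.35²) = 75.75 m/s.

75.8 m/s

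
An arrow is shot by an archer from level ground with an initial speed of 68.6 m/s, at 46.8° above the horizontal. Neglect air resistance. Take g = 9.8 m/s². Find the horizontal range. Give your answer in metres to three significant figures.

Horizontal component vₓ = 68.60 cos 46.8° = 46.96 m/s; vertical v_y0 = 68.60 sin 46.8° = 50.01 m/s.
Flight time T = 2 v_y0 / g = 10.21 s.
Horizontal distance R = vₓ T = 46.96 × 10.21 = 479.3 m.

479 m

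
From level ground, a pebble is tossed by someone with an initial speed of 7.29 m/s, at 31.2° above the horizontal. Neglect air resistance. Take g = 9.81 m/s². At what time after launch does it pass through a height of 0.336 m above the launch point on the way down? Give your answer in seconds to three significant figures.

Resolve: vₓ = 7.290 cos 31.2° = 6.236 m/s and v_y0 = 7.290 sin 31.2° = 3.776 m/s.
Set y = v_y0 t − ½ g t² = 0.336: 4.905 t² − 3.776 t + 0.336 = 0.
t = [3.776 ± √(3.776² − 2·9.81·0.336)] / 9.81 = (3.776 ± 2.769) / 9.81, so t = 0.1027 s or t = 0.6672 s.
The descending-branch root is 0.6672 s.

0.667 s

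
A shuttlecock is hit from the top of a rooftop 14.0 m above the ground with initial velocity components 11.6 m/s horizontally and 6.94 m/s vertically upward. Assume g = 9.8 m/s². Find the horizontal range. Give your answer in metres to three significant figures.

29.5 m

Vertical motion (up positive, ground at y = 0): 4.900 t² − (6.940) t − 14.0 = 0, so t = (6.940 + √(6.940² + 2·9.80·14.0)) / 9.80 = (6.940 + 17.96) / 9.80 = 2.541 s.
Horizontal distance: R = vₓ t = 11.60 × 2.541 = 29.47 m.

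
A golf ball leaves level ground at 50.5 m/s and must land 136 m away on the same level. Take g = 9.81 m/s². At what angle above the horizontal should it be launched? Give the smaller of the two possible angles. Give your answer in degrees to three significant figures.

15.8°

From R = (v₀²/g) sin 2θ: sin 2θ = 9.81 × 136 / 2550.2 = 0.5231.
2θ = 31.54° or 180° − 31.54° = 148.5°, so θ = 15.77° or 74.23°.
The smaller angle is 15.77°.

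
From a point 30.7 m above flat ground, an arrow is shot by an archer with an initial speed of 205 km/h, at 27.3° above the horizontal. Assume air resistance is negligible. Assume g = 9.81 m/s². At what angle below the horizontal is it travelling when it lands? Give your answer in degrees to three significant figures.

35.3°

Convert: 205 km/h = 205/3.6 = 56.94 m/s.
Resolve: vₓ = 56.94 cos 27.3° = 50.60 m/s and v_y0 = 56.94 sin 27.3° = 26.12 m/s.
With up positive and y = 0 at the ground: y(t) = 30.7 + (26.12) t − 4.905 t². Setting y = 0 and taking the positive root: t = [26.12 + √(26.12² + 2·9.81·30.7)] / 9.81 = (26.12 + 35.84) / 9.81 = 6.316 s.
At impact: v_y = v_y0 − g t = −35.84 m/s; vₓ = 50.60 m/s.
Angle below horizontal: arctan(|v_y|/vₓ) = arctan(35.84/50.60) = 35.31°.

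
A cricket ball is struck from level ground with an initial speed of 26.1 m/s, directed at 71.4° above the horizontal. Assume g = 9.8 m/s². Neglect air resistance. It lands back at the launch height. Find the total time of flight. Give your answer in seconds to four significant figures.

Resolve: vₓ = 26.10 cos 71.4° = 8.325 m/s and v_y0 = 26.10 sin 71.4° = 24.74 m/s.
Time of flight on level ground: T = 2 v_y0 / g = 2 × 24.74 / 9.80 = 5.048 s.

5.048 s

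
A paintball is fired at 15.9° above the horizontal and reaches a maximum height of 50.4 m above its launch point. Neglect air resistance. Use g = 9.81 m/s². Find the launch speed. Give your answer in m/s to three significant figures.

115 m/s

At the peak v_y = 0, so v_y0 = √(2gH) = √(2 × 9.81 × 50.4) = 31.45 m/s.
v_y0 = v₀ sin θ ⇒ v₀ = 31.45 / sin 15.9° = 114.8 m/s.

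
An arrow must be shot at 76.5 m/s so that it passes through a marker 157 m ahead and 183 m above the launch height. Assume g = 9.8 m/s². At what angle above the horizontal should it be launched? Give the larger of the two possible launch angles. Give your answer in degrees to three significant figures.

80.5°

Trajectory: y = x tanθ − g x² (1 + tan²θ)/(2v₀²). With x = 157, y = 183, v₀ = 76.5, g = 9.80:
20.64 tan²θ − 157 tanθ + (203.6) = 0.
tanθ = [157 ± √(157² − 4 × 20.64 × (203.6))] / (2 × 20.64) = (157 ± 88.53) / 41.28, giving tanθ = 1.659 or 5.948.
θ = 58.92° or 80.46°; the larger is 80.46°.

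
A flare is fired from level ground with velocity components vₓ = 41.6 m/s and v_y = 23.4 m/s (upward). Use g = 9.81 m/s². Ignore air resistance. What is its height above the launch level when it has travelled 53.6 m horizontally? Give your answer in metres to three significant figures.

22.0 m

At x = 53.6 m, t = x/vₓ = 53.6/41.60 = 1.288 s.
Height: y = v_y0 t − ½ g t² = 23.40 × 1.288 − 4.905 × 1.288² = 30.15 − 8.143 = 22.01 m.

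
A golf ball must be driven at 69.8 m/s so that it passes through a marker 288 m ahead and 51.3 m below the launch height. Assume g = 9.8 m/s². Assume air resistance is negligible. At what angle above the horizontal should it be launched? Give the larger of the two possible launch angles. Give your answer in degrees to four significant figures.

Trajectory: y = x tanθ − g x² (1 + tan²θ)/(2v₀²). With x = 288, y = −51.3, v₀ = 69.8, g = 9.80:
83.42 tan²θ − 288 tanθ + (32.12) = 0.
tanθ = [288 ± √(288² − 4 × 83.42 × (32.12))] / (2 × 83.42) = (288 ± 268.7) / 166.8, giving tanθ = 0.1154 or 3.337.
θ = 6.582° or 73.32°; the larger is 73.32°.

73.32°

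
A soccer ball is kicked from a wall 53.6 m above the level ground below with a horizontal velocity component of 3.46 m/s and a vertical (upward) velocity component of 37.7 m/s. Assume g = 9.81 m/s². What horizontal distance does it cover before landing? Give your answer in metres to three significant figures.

The projectile lands when y = 53.6 + (37.70) t − ½·9.81·t² = 0. Positive root: t = (37.70 + √(37.70² + 2·9.81·53.6)) / 9.81 = (37.70 + 49.73) / 9.81 = 8.912 s.
Horizontal distance: R = vₓ t = 3.460 × 8.912 = 30.84 m.

30.8 m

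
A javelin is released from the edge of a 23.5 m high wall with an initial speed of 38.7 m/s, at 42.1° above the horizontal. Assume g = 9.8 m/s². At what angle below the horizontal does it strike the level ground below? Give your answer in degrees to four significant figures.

49.54°

Horizontal component vₓ = 38.70 cos 42.1° = 28.71 m/s; vertical v_y0 = 38.70 sin 42.1° = 25.95 m/s.
Vertical motion (up positive, ground at y = 0): 4.900 t² − (25.95) t − 23.5 = 0, so t = (25.95 + √(25.95² + 2·9.80·23.5)) / 9.80 = (25.95 + 33.67) / 9.80 = 6.083 s.
At impact: v_y = v_y0 − g t = −33.67 m/s; vₓ = 28.71 m/s.
Angle below horizontal: arctan(|v_y|/vₓ) = arctan(33.67/28.71) = 49.54°.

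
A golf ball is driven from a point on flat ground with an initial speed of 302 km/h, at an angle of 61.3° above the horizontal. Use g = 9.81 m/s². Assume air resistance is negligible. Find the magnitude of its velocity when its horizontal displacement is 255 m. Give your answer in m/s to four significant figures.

Convert: 302 km/h = 302/3.6 = 83.89 m/s.
Horizontal component vₓ = 83.89 cos 61.3° = 40.29 m/s; vertical v_y0 = 83.89 sin 61.3° = 73.58 m/s.
x = vₓ t ⇒ t = 255/40.29 = 6.330 s.
Vertical velocity there: v_y = v_y0 − g t = 73.58 − 9.81 × 6.330 = 11.49 m/s.
Speed: √(vₓ² + v_y²) = √(40.29² + 11.49²) = 41.89 m/s.

41.89 m/s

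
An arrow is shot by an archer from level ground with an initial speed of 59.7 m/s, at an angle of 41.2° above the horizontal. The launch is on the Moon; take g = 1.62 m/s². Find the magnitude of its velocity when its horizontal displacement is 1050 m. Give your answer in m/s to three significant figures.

vₓ = 59.70 cos 41.2° = 44.92 m/s; v_y0 = 59.70 sin 41.2° = 39.32 m/s.
x = vₓ t ⇒ t = 1050/44.92 = 23.38 s.
Vertical velocity there: v_y = v_y0 − g t = 39.32 − 1.62 × 23.38 = 1.456 m/s.
Speed: √(vₓ² + v_y²) = √(44.92² + 1.456²) = 44.94 m/s.

44.9 m/s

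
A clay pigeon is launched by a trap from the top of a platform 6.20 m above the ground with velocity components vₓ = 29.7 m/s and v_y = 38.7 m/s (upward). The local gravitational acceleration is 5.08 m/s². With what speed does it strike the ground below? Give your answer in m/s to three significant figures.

49.4 m/s

The projectile lands when y = 6.20 + (38.70) t − ½·5.08·t² = 0. Positive root: t = (38.70 + √(38.70² + 2·5.08·6.20)) / 5.08 = (38.70 + 39.51) / 5.08 = 15.39 s.
Vertical velocity at impact: v_y = v_y0 − g t = 38.70 − 5.08 × 15.39 = −39.51 m/s.
Speed: |v| = √(vₓ² + v_y²) = √(29.70² + 39.51²) = 49.42 m/s.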